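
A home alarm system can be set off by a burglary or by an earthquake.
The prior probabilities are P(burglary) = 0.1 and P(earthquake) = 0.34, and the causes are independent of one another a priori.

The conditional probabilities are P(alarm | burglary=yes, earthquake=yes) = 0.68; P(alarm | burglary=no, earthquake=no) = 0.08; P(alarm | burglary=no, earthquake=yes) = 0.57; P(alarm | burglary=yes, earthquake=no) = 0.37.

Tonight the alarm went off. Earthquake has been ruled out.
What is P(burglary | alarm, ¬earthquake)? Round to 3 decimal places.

Numerator (weight on configurations with burglary): 0.37·0.1 = 0.037000
The normalizing constant is 0.08·0.9 + 0.37·0.1 = 0.109000
Posterior = 0.037000 / 0.109000 ≈ 0.339

P(burglary | alarm, ¬earthquake) ≈ 0.339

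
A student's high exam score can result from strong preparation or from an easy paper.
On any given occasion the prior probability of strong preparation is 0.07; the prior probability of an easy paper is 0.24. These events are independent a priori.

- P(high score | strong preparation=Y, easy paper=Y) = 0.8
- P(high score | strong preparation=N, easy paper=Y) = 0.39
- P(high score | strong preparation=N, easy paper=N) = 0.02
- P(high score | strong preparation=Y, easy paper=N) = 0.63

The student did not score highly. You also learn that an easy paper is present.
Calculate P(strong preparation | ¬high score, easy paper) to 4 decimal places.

P(strong preparation | ¬high score, easy paper) ≈ 0.0241

For the numerator, keep only strong preparation=true terms: 0.2×0.07 = 0.014000
Normalizer over all consistent configurations: 0.61×0.93 + 0.2×0.07 = 0.581300
P(strong preparation | ¬high score, easy paper) = 0.014000/0.581300 ≈ 0.0241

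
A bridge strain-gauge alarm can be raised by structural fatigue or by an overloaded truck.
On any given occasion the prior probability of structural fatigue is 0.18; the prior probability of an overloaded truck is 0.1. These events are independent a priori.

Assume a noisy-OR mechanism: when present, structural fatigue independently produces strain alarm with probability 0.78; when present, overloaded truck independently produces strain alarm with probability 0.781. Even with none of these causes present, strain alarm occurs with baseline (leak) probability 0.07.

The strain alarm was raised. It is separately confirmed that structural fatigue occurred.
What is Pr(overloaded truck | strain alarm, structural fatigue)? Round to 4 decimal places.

Pr(overloaded truck | strain alarm, structural fatigue) ≈ 0.1177

Under noisy-OR, P(strain alarm | causes) = 1 − (1−0.07)·∏(1−qᵢ) over the active causes.
P(strain alarm | structural fatigue) = 0.7954*0.9 + 0.955193*0.1 = 0.715860 + 0.095519 = 0.811379
Restricting to configurations with overloaded truck present: 0.955193*0.1 = 0.095519.
So P(overloaded truck | strain alarm, structural fatigue) = 0.095519/0.811379 ≈ 0.1177.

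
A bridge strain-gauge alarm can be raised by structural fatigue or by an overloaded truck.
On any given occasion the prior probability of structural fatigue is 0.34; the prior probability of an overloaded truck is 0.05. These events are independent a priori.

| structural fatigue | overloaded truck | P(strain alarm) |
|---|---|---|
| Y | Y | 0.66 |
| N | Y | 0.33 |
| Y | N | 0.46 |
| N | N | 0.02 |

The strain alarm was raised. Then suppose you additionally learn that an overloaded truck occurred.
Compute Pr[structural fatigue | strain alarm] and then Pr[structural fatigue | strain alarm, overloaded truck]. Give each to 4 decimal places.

P(strain alarm) = 0.02·0.66·0.95 + 0.33·0.66·0.05 + 0.46·0.34·0.95 + 0.66·0.34·0.05 = 0.012540 + 0.010890 + 0.148580 + 0.011220 = 0.183230
Restricting to configurations with structural fatigue present: 0.148580 + 0.011220 = 0.159800.
So P(structural fatigue | strain alarm) = 0.159800/0.183230 ≈ 0.8721.

Now also conditioning on overloaded truck=true:
Enumerate both values of structural fatigue and weight by the priors:
  P(strain alarm | overloaded truck) = 0.33*0.66 + 0.66*0.34
        = 0.217800 + 0.224400 = 0.442200
Configurations with structural fatigue contribute 0.224400, so
  P(structural fatigue | strain alarm, overloaded truck) = 0.224400 / 0.442200 ≈ 0.5075

Pr[structural fatigue | strain alarm] ≈ 0.8721; Pr[structural fatigue | strain alarm, overloaded truck] ≈ 0.5075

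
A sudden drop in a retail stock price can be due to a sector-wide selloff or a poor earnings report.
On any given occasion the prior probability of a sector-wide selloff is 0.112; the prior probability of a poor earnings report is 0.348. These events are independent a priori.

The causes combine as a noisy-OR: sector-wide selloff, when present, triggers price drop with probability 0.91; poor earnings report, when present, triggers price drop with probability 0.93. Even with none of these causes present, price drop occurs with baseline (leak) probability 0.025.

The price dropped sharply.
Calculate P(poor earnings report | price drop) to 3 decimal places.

Under noisy-OR, P(price drop | causes) = 1 − (1−0.025)·∏(1−qᵢ) over the active causes.
For the numerator, keep only poor earnings report=true terms: 0.287933 + 0.038737 = 0.326670
The normalizing constant is 0.025×0.888×0.652 + 0.93175×0.888×0.348 + 0.91225×0.112×0.652 + 0.993858×0.112×0.348 = 0.407760
P(poor earnings report | price drop) = 0.326670/0.407760 ≈ 0.801

P(poor earnings report | price drop) ≈ 0.801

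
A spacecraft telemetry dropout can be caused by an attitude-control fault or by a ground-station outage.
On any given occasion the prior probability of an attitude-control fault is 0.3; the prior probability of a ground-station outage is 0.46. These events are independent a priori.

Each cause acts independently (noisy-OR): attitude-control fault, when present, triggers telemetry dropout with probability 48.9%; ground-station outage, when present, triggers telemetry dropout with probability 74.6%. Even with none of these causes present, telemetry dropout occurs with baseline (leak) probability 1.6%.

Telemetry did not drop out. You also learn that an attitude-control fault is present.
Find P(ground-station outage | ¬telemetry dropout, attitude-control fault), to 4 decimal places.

P(ground-station outage | ¬telemetry dropout, attitude-control fault) ≈ 0.1779

Under noisy-OR, P(telemetry dropout | causes) = 1 − (1−0.016)·∏(1−qᵢ) over the active causes.
P(¬telemetry dropout | attitude-control fault) = 0.502824·0.54 + 0.127717·0.46 = 0.271525 + 0.058750 = 0.330275
Restricting to configurations with ground-station outage present: 0.127717·0.46 = 0.058750.
P(ground-station outage | ¬telemetry dropout, attitude-control fault) = 0.058750 / 0.330275 ≈ 0.1779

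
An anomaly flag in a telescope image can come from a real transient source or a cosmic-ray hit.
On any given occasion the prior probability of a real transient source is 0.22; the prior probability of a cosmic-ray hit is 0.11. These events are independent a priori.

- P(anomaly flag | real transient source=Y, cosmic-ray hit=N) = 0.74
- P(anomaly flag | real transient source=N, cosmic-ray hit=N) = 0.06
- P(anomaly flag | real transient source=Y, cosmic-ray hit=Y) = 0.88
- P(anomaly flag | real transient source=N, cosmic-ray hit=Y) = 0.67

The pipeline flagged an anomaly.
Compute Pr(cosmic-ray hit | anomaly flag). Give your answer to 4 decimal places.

Weight on cosmic-ray hit=true, given the evidence: 0.057486 + 0.021296 = 0.078782
Denominator P(anomaly flag): 0.06*0.78*0.89 + 0.67*0.78*0.11 + 0.74*0.22*0.89 + 0.88*0.22*0.11 = 0.265326
P(cosmic-ray hit | anomaly flag) = 0.078782/0.265326 ≈ 0.2969

Pr(cosmic-ray hit | anomaly flag) ≈ 0.2969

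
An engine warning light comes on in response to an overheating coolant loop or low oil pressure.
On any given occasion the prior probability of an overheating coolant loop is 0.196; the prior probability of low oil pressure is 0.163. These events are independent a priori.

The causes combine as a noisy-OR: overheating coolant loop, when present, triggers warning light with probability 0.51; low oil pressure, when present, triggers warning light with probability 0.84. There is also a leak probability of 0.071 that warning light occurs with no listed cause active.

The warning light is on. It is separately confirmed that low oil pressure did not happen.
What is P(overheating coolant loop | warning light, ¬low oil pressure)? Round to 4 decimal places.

Under noisy-OR, P(warning light | causes) = 1 − (1−0.071)·∏(1−qᵢ) over the active causes.
By total probability over both values of overheating coolant loop:
  P(warning light | ¬low oil pressure) = 0.071×0.804 + 0.54479×0.196
        = 0.057084 + 0.106779 = 0.163863
Keeping only the overheating coolant loop-present terms gives 0.106779, so
  P(overheating coolant loop | warning light, ¬low oil pressure) = 0.106779 / 0.163863 ≈ 0.6516

P(overheating coolant loop | warning light, ¬low oil pressure) ≈ 0.6516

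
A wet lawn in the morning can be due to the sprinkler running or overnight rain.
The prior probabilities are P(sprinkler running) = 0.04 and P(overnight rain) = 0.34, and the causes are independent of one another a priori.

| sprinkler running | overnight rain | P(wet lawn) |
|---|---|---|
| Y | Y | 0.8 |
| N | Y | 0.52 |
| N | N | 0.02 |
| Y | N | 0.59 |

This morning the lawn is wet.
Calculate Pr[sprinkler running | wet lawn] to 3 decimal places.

Pr[sprinkler running | wet lawn] ≈ 0.127

Numerator (weight on configurations with sprinkler running): 0.015576 + 0.010880 = 0.026456
Denominator P(wet lawn): 0.02*0.96*0.66 + 0.52*0.96*0.34 + 0.59*0.04*0.66 + 0.8*0.04*0.34 = 0.208856
P(sprinkler running | wet lawn) = 0.026456/0.208856 ≈ 0.127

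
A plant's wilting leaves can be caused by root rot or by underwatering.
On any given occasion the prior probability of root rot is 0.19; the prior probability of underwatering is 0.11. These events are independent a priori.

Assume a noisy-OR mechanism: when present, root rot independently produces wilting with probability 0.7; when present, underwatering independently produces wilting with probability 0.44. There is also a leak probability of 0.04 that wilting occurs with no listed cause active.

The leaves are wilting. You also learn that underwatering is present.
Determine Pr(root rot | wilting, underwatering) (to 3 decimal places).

Under noisy-OR, P(wilting | causes) = 1 − (1−0.04)·∏(1−qᵢ) over the active causes.
For the numerator, keep only root rot=true terms: 0.83872×0.19 = 0.159357
Normalizer over all consistent configurations: 0.4624×0.81 + 0.83872×0.19 = 0.533901
P(root rot | wilting, underwatering) = 0.159357/0.533901 ≈ 0.298

Pr(root rot | wilting, underwatering) ≈ 0.298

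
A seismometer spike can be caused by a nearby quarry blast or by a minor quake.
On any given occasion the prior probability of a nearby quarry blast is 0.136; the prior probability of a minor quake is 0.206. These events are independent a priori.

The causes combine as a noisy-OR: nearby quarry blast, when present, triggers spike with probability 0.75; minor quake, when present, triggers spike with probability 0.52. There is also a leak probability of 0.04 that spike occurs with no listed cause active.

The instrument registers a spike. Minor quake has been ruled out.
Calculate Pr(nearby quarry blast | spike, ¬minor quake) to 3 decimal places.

Pr(nearby quarry blast | spike, ¬minor quake) ≈ 0.749

Under noisy-OR, P(spike | causes) = 1 − (1−0.04)·∏(1−qᵢ) over the active causes.
Numerator (weight on configurations with nearby quarry blast): 0.76·0.136 = 0.103360
Denominator P(spike | ¬minor quake): 0.04·0.864 + 0.76·0.136 = 0.137920
Posterior = 0.103360 / 0.137920 ≈ 0.749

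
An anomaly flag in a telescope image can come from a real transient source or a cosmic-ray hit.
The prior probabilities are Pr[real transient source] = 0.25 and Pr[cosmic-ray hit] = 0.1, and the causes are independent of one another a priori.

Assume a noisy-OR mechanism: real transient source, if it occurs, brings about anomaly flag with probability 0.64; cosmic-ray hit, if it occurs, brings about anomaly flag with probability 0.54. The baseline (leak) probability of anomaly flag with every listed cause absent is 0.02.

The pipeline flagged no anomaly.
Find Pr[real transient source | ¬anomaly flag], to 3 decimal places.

Under noisy-OR, P(anomaly flag | causes) = 1 − (1−0.02)·∏(1−qᵢ) over the active causes.
Weight on real transient source=true, given the evidence: 0.079380 + 0.004057 = 0.083437
The normalizing constant is 0.98×0.75×0.9 + 0.4508×0.75×0.1 + 0.3528×0.25×0.9 + 0.162288×0.25×0.1 = 0.778747
Posterior = 0.083437 / 0.778747 ≈ 0.107

Pr[real transient source | ¬anomaly flag] ≈ 0.107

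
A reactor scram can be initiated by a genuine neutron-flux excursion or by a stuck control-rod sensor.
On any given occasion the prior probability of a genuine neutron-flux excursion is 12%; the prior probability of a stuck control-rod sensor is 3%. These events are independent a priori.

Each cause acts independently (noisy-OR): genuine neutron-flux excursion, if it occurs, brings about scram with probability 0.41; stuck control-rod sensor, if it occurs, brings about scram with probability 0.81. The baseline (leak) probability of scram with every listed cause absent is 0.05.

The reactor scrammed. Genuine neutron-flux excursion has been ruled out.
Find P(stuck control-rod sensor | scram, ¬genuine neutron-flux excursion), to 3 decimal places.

Under noisy-OR, P(scram | causes) = 1 − (1−0.05)·∏(1−qᵢ) over the active causes.
By total probability over both values of stuck control-rod sensor:
  P(scram | ¬genuine neutron-flux excursion) = 0.05×0.97 + 0.8195×0.03
        = 0.048500 + 0.024585 = 0.073085
Configurations with stuck control-rod sensor contribute 0.024585, so
  P(stuck control-rod sensor | scram, ¬genuine neutron-flux excursion) = 0.024585 / 0.073085 ≈ 0.336

P(stuck control-rod sensor | scram, ¬genuine neutron-flux excursion) ≈ 0.336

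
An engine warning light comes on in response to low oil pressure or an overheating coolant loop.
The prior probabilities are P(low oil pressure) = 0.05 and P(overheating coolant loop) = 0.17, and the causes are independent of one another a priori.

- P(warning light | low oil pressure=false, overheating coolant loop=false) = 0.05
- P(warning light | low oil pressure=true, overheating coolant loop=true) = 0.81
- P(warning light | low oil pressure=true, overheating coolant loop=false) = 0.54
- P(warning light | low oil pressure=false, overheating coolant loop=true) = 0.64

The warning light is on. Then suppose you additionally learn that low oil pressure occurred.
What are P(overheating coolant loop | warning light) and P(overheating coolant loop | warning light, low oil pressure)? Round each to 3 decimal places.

P(overheating coolant loop | warning light) ≈ 0.641; P(overheating coolant loop | warning light, low oil pressure) ≈ 0.235

Enumerate the 4 (low oil pressure, overheating coolant loop) configurations and weight by the priors:
  P(warning light) = 0.05*0.95*0.83 + 0.64*0.95*0.17 + 0.54*0.05*0.83 + 0.81*0.05*0.17
        = 0.039425 + 0.103360 + 0.022410 + 0.006885 = 0.172080
Keeping only the overheating coolant loop-present terms gives 0.110245, so
  P(overheating coolant loop | warning light) = 0.110245 / 0.172080 ≈ 0.641

Now also conditioning on low oil pressure=true:
For the numerator, keep only overheating coolant loop=true terms: 0.81×0.17 = 0.137700
Normalizer over all consistent configurations: 0.54×0.83 + 0.81×0.17 = 0.585900
Posterior = 0.137700 / 0.585900 ≈ 0.235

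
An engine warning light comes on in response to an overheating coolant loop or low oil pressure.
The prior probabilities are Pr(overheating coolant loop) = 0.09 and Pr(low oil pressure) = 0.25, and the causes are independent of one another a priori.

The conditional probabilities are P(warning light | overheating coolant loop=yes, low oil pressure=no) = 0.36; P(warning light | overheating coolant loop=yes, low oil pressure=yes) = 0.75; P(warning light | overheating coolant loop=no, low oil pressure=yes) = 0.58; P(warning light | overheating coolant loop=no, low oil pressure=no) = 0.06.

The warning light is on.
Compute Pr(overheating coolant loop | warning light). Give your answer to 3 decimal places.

Pr(overheating coolant loop | warning light) ≈ 0.192

For the numerator, keep only overheating coolant loop=true terms: 0.024300 + 0.016875 = 0.041175
Denominator P(warning light): 0.06×0.91×0.75 + 0.58×0.91×0.25 + 0.36×0.09×0.75 + 0.75×0.09×0.25 = 0.214075
P(overheating coolant loop | warning light) = 0.041175/0.214075 ≈ 0.192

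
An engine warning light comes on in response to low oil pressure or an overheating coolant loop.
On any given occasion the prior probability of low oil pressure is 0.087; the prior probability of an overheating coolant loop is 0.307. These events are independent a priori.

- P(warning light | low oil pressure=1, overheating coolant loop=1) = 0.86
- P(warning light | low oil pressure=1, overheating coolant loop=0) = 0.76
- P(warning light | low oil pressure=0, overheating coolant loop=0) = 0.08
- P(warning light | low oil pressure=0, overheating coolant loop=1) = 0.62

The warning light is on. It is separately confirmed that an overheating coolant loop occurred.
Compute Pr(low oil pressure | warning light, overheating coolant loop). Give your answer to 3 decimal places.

P(warning light | overheating coolant loop) = 0.62×0.913 + 0.86×0.087 = 0.566060 + 0.074820 = 0.640880
The low oil pressure-present share is 0.86×0.087 = 0.074820.
Hence the posterior is 0.074820/0.640880 ≈ 0.117.

Pr(low oil pressure | warning light, overheating coolant loop) ≈ 0.117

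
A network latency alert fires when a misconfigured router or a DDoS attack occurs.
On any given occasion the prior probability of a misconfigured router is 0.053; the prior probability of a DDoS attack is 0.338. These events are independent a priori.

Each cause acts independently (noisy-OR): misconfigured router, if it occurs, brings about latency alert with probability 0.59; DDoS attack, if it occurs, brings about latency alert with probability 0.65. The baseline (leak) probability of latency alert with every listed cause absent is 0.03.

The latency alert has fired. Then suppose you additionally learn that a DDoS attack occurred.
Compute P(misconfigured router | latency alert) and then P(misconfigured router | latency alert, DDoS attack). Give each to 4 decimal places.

P(misconfigured router | latency alert) ≈ 0.1370; P(misconfigured router | latency alert, DDoS attack) ≈ 0.0680

Under noisy-OR, P(latency alert | causes) = 1 − (1−0.03)·∏(1−qᵢ) over the active causes.
P(latency alert) = 0.03×0.947×0.662 + 0.6605×0.947×0.338 + 0.6023×0.053×0.662 + 0.860805×0.053×0.338 = 0.018807 + 0.211417 + 0.021132 + 0.015420 = 0.266776
Of this, 0.036552 comes from 0.021132 + 0.015420 (the misconfigured router=true cases).
Hence the posterior is 0.036552/0.266776 ≈ 0.1370.

Now also conditioning on DDoS attack=true:
Weight on misconfigured router=true, given the evidence: 0.860805×0.053 = 0.045623
Denominator P(latency alert | DDoS attack): 0.6605×0.947 + 0.860805×0.053 = 0.671116
Posterior = 0.045623 / 0.671116 ≈ 0.0680
The drop from 0.1370 to 0.0680 is the explaining-away (discounting) effect.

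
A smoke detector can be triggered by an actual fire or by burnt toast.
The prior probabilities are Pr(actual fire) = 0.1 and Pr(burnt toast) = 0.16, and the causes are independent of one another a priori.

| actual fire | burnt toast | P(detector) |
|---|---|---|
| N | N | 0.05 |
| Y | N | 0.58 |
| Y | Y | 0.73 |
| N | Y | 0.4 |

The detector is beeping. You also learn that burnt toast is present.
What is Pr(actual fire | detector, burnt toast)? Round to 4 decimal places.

Weight on actual fire=true, given the evidence: 0.73×0.1 = 0.073000
Normalizer over all consistent configurations: 0.4×0.9 + 0.73×0.1 = 0.433000
Posterior = 0.073000 / 0.433000 ≈ 0.1686

Pr(actual fire | detector, burnt toast) ≈ 0.1686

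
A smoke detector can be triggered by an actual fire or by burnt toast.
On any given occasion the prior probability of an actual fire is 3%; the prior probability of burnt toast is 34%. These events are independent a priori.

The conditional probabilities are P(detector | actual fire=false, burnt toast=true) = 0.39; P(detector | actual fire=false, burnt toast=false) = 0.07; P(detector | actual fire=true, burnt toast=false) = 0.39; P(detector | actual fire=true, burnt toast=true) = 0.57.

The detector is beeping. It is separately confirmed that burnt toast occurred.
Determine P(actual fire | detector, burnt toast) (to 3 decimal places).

Numerator (weight on configurations with actual fire): 0.57×0.03 = 0.017100
The normalizing constant is 0.39×0.97 + 0.57×0.03 = 0.395400
P(actual fire | detector, burnt toast) = 0.017100/0.395400 ≈ 0.043

P(actual fire | detector, burnt toast) ≈ 0.043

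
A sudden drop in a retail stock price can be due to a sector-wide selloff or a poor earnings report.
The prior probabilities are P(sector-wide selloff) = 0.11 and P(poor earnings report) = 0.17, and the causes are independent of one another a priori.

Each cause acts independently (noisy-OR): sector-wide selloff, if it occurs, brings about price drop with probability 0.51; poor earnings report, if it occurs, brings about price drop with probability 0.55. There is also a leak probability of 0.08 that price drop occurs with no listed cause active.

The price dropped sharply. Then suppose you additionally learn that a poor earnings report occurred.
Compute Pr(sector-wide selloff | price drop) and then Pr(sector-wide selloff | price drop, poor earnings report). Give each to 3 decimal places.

Pr(sector-wide selloff | price drop) ≈ 0.306; Pr(sector-wide selloff | price drop, poor earnings report) ≈ 0.144

Under noisy-OR, P(price drop | causes) = 1 − (1−0.08)·∏(1−qᵢ) over the active causes.
Enumerate the 4 (sector-wide selloff, poor earnings report) configurations and weight by the priors:
  P(price drop) = 0.08×0.89×0.83 + 0.586×0.89×0.17 + 0.5492×0.11×0.83 + 0.79714×0.11×0.17
        = 0.059096 + 0.088662 + 0.050142 + 0.014907 = 0.212807
Configurations with sector-wide selloff contribute 0.065049, so
  P(sector-wide selloff | price drop) = 0.065049 / 0.212807 ≈ 0.306

Now also conditioning on poor earnings report=true:
By total probability over both values of sector-wide selloff:
  P(price drop | poor earnings report) = 0.586×0.89 + 0.79714×0.11
        = 0.521540 + 0.087685 = 0.609225
The terms with sector-wide selloff present sum to 0.087685, so
  P(sector-wide selloff | price drop, poor earnings report) = 0.087685 / 0.609225 ≈ 0.144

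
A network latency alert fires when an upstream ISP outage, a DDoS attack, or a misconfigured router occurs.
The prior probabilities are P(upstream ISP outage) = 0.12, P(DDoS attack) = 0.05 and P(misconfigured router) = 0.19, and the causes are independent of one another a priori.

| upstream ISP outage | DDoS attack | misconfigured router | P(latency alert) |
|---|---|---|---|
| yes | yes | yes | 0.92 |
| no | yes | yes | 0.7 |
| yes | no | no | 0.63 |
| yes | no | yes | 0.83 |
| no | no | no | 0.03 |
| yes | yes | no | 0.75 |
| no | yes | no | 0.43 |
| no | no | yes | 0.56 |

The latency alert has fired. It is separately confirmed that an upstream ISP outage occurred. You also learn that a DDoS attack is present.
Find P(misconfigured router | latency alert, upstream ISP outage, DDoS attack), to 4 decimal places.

For the numerator, keep only misconfigured router=true terms: 0.92×0.19 = 0.174800
Denominator P(latency alert | upstream ISP outage, DDoS attack): 0.75×0.81 + 0.92×0.19 = 0.782300
P(misconfigured router | latency alert, upstream ISP outage, DDoS attack) = 0.174800/0.782300 ≈ 0.2234

P(misconfigured router | latency alert, upstream ISP outage, DDoS attack) ≈ 0.2234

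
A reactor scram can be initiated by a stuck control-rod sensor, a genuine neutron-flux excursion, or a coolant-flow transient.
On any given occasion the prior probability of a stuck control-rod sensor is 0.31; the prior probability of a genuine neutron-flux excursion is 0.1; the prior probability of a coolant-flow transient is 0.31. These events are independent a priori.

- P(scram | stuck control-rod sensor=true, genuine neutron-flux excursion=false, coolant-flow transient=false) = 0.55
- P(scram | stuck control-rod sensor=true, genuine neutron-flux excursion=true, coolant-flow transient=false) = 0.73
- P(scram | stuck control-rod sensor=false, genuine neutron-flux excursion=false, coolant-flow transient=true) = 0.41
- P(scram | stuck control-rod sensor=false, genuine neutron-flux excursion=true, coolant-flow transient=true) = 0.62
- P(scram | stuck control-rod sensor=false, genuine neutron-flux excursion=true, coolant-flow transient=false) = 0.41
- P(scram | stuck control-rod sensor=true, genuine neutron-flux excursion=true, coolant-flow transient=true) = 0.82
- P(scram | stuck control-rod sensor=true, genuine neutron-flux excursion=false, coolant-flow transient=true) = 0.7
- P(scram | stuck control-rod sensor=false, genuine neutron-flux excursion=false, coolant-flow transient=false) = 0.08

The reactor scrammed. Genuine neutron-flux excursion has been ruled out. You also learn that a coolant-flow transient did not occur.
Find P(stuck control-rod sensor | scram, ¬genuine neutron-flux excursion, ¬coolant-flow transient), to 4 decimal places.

P(scram | ¬genuine neutron-flux excursion, ¬coolant-flow transient) = 0.08*0.69 + 0.55*0.31 = 0.055200 + 0.170500 = 0.225700
Of this, 0.170500 comes from 0.55*0.31 (the stuck control-rod sensor=true cases).
So P(stuck control-rod sensor | scram, ¬genuine neutron-flux excursion, ¬coolant-flow transient) = 0.170500/0.225700 ≈ 0.7554.

P(stuck control-rod sensor | scram, ¬genuine neutron-flux excursion, ¬coolant-flow transient) ≈ 0.7554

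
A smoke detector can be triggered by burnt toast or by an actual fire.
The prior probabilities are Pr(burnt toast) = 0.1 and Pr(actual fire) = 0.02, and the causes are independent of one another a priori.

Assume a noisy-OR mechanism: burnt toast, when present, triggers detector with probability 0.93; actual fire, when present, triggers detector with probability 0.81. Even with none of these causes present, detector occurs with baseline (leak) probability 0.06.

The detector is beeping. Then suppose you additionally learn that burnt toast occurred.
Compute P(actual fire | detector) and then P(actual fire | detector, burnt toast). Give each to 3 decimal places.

P(actual fire | detector) ≈ 0.104; P(actual fire | detector, burnt toast) ≈ 0.021

Under noisy-OR, P(detector | causes) = 1 − (1−0.06)·∏(1−qᵢ) over the active causes.
Numerator (weight on configurations with actual fire): 0.014785 + 0.001975 = 0.016760
Denominator P(detector): 0.06×0.9×0.98 + 0.8214×0.9×0.02 + 0.9342×0.1×0.98 + 0.987498×0.1×0.02 = 0.161232
Posterior = 0.016760 / 0.161232 ≈ 0.104

Now also conditioning on burnt toast=true:
Weight on actual fire=true, given the evidence: 0.987498*0.02 = 0.019750
Denominator P(detector | burnt toast): 0.9342*0.98 + 0.987498*0.02 = 0.935266
P(actual fire | detector, burnt toast) = 0.019750/0.935266 ≈ 0.021
Conditioning on burnt toast lowers the posterior on actual fire: the classic explaining-away effect in a common-effect structure.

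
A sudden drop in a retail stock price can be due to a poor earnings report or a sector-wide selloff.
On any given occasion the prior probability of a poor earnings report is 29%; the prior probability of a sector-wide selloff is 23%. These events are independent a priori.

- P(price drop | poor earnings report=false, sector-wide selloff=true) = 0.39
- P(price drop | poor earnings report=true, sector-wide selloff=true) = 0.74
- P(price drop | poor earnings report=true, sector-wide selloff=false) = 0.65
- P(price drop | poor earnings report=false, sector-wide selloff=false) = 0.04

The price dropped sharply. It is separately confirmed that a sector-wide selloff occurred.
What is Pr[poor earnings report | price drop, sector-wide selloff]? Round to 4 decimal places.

Weight on poor earnings report=true, given the evidence: 0.74×0.29 = 0.214600
Denominator P(price drop | sector-wide selloff): 0.39×0.71 + 0.74×0.29 = 0.491500
P(poor earnings report | price drop, sector-wide selloff) = 0.214600/0.491500 ≈ 0.4366

Pr[poor earnings report | price drop, sector-wide selloff] ≈ 0.4366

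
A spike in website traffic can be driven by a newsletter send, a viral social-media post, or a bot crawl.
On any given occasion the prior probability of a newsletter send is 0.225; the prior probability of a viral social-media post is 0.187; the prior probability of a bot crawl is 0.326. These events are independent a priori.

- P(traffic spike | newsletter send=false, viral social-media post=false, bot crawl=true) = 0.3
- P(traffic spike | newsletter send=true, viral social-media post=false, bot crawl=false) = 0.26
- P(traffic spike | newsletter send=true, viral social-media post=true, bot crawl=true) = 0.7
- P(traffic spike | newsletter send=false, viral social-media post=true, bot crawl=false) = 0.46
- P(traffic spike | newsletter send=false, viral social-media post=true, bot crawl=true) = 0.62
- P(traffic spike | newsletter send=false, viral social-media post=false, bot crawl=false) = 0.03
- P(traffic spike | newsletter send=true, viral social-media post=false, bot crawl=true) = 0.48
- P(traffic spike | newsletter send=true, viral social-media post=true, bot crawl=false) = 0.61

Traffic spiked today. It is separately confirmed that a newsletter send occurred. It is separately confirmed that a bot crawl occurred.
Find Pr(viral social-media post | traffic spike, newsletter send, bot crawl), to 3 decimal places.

Pr(viral social-media post | traffic spike, newsletter send, bot crawl) ≈ 0.251

P(traffic spike | newsletter send, bot crawl) = 0.48*0.813 + 0.7*0.187 = 0.390240 + 0.130900 = 0.521140
Of this, 0.130900 comes from 0.7*0.187 (the viral social-media post=true cases).
So P(viral social-media post | traffic spike, newsletter send, bot crawl) = 0.130900/0.521140 ≈ 0.251.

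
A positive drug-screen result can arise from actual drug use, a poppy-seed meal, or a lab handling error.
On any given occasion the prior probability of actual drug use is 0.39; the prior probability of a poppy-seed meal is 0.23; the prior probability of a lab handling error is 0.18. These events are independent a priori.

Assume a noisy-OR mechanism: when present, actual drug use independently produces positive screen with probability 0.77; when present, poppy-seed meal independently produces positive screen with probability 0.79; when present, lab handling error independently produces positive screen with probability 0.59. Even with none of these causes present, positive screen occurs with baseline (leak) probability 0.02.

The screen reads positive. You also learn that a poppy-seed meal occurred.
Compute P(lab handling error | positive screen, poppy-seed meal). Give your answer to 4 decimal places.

Under noisy-OR, P(positive screen | causes) = 1 − (1−0.02)·∏(1−qᵢ) over the active causes.
P(positive screen | poppy-seed meal) = 0.7942×0.61×0.82 + 0.915622×0.61×0.18 + 0.952666×0.39×0.82 + 0.980593×0.39×0.18 = 0.397259 + 0.100535 + 0.304663 + 0.068838 = 0.871295
Of this, 0.169373 comes from 0.100535 + 0.068838 (the lab handling error=true cases).
Hence the posterior is 0.169373/0.871295 ≈ 0.1944.

P(lab handling error | positive screen, poppy-seed meal) ≈ 0.1944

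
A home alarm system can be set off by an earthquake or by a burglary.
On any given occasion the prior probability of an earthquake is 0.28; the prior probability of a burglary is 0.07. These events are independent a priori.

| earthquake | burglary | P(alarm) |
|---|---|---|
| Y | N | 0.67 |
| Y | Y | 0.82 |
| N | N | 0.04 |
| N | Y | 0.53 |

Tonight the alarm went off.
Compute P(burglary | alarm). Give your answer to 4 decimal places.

P(burglary | alarm) ≈ 0.1753

Enumerate the 4 (earthquake, burglary) configurations and weight by the priors:
  P(alarm) = 0.04*0.72*0.93 + 0.53*0.72*0.07 + 0.67*0.28*0.93 + 0.82*0.28*0.07
        = 0.026784 + 0.026712 + 0.174468 + 0.016072 = 0.244036
Configurations with burglary contribute 0.042784, so
  P(burglary | alarm) = 0.042784 / 0.244036 ≈ 0.1753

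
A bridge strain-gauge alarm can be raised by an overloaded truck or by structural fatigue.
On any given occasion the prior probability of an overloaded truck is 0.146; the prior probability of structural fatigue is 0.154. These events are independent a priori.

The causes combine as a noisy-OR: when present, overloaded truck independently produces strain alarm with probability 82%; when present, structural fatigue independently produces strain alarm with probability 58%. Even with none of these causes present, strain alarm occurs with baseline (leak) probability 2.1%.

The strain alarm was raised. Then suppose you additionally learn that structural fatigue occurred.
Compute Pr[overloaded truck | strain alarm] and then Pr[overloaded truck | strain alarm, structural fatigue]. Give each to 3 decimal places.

Pr[overloaded truck | strain alarm] ≈ 0.570; Pr[overloaded truck | strain alarm, structural fatigue] ≈ 0.212

Under noisy-OR, P(strain alarm | causes) = 1 − (1−0.021)·∏(1−qᵢ) over the active causes.
For the numerator, keep only overloaded truck=true terms: 0.101750 + 0.020820 = 0.122570
Normalizer over all consistent configurations: 0.021×0.854×0.846 + 0.58882×0.854×0.154 + 0.82378×0.146×0.846 + 0.925988×0.146×0.154 = 0.215181
P(overloaded truck | strain alarm) = 0.122570/0.215181 ≈ 0.570

With the extra evidence:
For the numerator, keep only overloaded truck=true terms: 0.925988*0.146 = 0.135194
Normalizer over all consistent configurations: 0.58882*0.854 + 0.925988*0.146 = 0.638046
P(overloaded truck | strain alarm, structural fatigue) = 0.135194/0.638046 ≈ 0.212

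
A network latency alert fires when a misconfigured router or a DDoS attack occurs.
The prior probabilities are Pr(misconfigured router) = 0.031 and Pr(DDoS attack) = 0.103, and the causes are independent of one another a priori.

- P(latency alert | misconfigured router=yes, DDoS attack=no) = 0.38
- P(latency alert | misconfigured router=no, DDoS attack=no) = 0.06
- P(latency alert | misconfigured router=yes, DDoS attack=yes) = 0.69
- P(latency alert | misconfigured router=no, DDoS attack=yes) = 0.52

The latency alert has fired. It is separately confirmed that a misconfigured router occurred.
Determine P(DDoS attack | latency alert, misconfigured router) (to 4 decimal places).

P(latency alert | misconfigured router) = 0.38·0.897 + 0.69·0.103 = 0.340860 + 0.071070 = 0.411930
Restricting to configurations with DDoS attack present: 0.69·0.103 = 0.071070.
Hence the posterior is 0.071070/0.411930 ≈ 0.1725.

P(DDoS attack | latency alert, misconfigured router) ≈ 0.1725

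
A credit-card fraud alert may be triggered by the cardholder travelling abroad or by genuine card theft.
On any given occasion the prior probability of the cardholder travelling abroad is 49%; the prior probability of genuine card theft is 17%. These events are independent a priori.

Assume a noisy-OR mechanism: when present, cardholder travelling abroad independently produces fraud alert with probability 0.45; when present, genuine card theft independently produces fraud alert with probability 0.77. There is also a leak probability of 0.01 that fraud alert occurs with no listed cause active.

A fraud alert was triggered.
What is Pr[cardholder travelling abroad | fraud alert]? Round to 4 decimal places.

Under noisy-OR, P(fraud alert | causes) = 1 − (1−0.01)·∏(1−qᵢ) over the active causes.
Numerator (weight on configurations with cardholder travelling abroad): 0.185252 + 0.072868 = 0.258120
The normalizing constant is 0.01*0.51*0.83 + 0.7723*0.51*0.17 + 0.4555*0.49*0.83 + 0.874765*0.49*0.17 = 0.329311
Posterior = 0.258120 / 0.329311 ≈ 0.7838

Pr[cardholder travelling abroad | fraud alert] ≈ 0.7838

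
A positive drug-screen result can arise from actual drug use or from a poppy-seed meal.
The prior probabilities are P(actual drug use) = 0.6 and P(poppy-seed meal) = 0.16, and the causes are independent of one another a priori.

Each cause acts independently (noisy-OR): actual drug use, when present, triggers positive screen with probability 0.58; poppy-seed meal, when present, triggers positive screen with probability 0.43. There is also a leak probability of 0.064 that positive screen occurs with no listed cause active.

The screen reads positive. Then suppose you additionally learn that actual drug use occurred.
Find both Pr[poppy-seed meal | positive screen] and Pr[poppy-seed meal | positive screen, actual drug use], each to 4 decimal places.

Under noisy-OR, P(positive screen | causes) = 1 − (1−0.064)·∏(1−qᵢ) over the active causes.
P(positive screen) = 0.064*0.4*0.84 + 0.46648*0.4*0.16 + 0.60688*0.6*0.84 + 0.775922*0.6*0.16 = 0.021504 + 0.029855 + 0.305868 + 0.074489 = 0.431716
The poppy-seed meal-present share is 0.029855 + 0.074489 = 0.104344.
P(poppy-seed meal | positive screen) = 0.104344 / 0.431716 ≈ 0.2417

Now also conditioning on actual drug use=true:
Weight on poppy-seed meal=true, given the evidence: 0.775922*0.16 = 0.124148
Denominator P(positive screen | actual drug use): 0.60688*0.84 + 0.775922*0.16 = 0.633927
P(poppy-seed meal | positive screen, actual drug use) = 0.124148/0.633927 ≈ 0.1958
— actual drug use explains away the evidence for poppy-seed meal.

Pr[poppy-seed meal | positive screen] ≈ 0.2417; Pr[poppy-seed meal | positive screen, actual drug use] ≈ 0.1958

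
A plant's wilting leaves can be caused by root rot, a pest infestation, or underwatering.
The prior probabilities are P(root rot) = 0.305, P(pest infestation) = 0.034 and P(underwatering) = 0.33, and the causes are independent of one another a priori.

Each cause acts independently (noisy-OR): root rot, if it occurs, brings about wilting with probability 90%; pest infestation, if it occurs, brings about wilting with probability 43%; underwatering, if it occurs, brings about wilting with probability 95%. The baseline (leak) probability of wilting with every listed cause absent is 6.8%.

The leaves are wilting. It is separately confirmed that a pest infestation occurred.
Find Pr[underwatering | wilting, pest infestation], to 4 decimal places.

Under noisy-OR, P(wilting | causes) = 1 − (1−0.068)·∏(1−qᵢ) over the active causes.
Enumerate the 4 (root rot, underwatering) configurations and weight by the priors:
  P(wilting | pest infestation) = 0.46876·0.695·0.67 + 0.973438·0.695·0.33 + 0.946876·0.305·0.67 + 0.997344·0.305·0.33
        = 0.218278 + 0.223258 + 0.193494 + 0.100383 = 0.735413
The terms with underwatering present sum to 0.323641, so
  P(underwatering | wilting, pest infestation) = 0.323641 / 0.735413 ≈ 0.4401

Pr[underwatering | wilting, pest infestation] ≈ 0.4401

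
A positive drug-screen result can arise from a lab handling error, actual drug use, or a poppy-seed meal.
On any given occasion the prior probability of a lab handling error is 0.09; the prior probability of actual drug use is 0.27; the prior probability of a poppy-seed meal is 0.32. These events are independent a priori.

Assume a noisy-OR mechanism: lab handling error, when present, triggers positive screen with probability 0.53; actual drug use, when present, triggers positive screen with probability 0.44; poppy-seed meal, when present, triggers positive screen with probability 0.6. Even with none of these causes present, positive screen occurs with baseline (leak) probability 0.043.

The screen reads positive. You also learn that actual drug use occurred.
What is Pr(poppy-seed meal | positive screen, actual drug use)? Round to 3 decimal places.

Pr(poppy-seed meal | positive screen, actual drug use) ≈ 0.433

Under noisy-OR, P(positive screen | causes) = 1 − (1−0.043)·∏(1−qᵢ) over the active causes.
Weight on poppy-seed meal=true, given the evidence: 0.228776 + 0.025898 = 0.254674
The normalizing constant is 0.46408*0.91*0.68 + 0.785632*0.91*0.32 + 0.748118*0.09*0.68 + 0.899247*0.09*0.32 = 0.587632
P(poppy-seed meal | positive screen, actual drug use) = 0.254674/0.587632 ≈ 0.433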